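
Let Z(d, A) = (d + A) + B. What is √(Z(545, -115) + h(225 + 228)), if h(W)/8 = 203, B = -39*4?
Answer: √1898 ≈ 43.566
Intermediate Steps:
B = -156
Z(d, A) = -156 + A + d (Z(d, A) = (d + A) - 156 = (A + d) - 156 = -156 + A + d)
h(W) = 1624 (h(W) = 8*203 = 1624)
√(Z(545, -115) + h(225 + 228)) = √((-156 - 115 + 545) + 1624) = √(274 + 1624) = √1898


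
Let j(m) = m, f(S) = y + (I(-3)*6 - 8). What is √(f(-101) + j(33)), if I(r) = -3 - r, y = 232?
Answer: √257 ≈ 16.031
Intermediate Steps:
f(S) = 224 (f(S) = 232 + ((-3 - 1*(-3))*6 - 8) = 232 + ((-3 + 3)*6 - 8) = 232 + (0*6 - 8) = 232 + (0 - 8) = 232 - 8 = 224)
√(f(-101) + j(33)) = √(224 + 33) = √257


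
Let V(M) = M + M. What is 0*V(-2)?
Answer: 0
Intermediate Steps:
V(M) = 2*M
0*V(-2) = 0*(2*(-2)) = 0*(-4) = 0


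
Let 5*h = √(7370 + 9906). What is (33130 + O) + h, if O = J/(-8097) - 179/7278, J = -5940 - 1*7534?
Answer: 650815462663/19643322 + 2*√4319/5 ≈ 33158.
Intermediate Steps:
J = -13474 (J = -5940 - 7534 = -13474)
O = 32204803/19643322 (O = -13474/(-8097) - 179/7278 = -13474*(-1/8097) - 179*1/7278 = 13474/8097 - 179/7278 = 32204803/19643322 ≈ 1.6395)
h = 2*√4319/5 (h = √(7370 + 9906)/5 = √17276/5 = (2*√4319)/5 = 2*√4319/5 ≈ 26.288)
(33130 + O) + h = (33130 + 32204803/19643322) + 2*√4319/5 = 650815462663/19643322 + 2*√4319/5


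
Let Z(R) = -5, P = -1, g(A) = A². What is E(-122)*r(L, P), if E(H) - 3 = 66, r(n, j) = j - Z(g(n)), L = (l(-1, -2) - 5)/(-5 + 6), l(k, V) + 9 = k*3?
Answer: 276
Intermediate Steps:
l(k, V) = -9 + 3*k (l(k, V) = -9 + k*3 = -9 + 3*k)
L = -17 (L = ((-9 + 3*(-1)) - 5)/(-5 + 6) = ((-9 - 3) - 5)/1 = (-12 - 5)*1 = -17*1 = -17)
r(n, j) = 5 + j (r(n, j) = j - 1*(-5) = j + 5 = 5 + j)
E(H) = 69 (E(H) = 3 + 66 = 69)
E(-122)*r(L, P) = 69*(5 - 1) = 69*4 = 276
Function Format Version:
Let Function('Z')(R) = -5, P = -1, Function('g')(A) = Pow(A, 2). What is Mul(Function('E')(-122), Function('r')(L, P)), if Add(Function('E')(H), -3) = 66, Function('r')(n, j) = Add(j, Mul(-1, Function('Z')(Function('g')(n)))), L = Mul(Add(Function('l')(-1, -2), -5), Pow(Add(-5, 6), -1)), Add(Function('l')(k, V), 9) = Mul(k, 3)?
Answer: 276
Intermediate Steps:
Function('l')(k, V) = Add(-9, Mul(3, k)) (Function('l')(k, V) = Add(-9, Mul(k, 3)) = Add(-9, Mul(3, k)))
L = -17 (L = Mul(Add(Add(-9, Mul(3, -1)), -5), Pow(Add(-5, 6), -1)) = Mul(Add(Add(-9, -3), -5), Pow(1, -1)) = Mul(Add(-12, -5), 1) = Mul(-17, 1) = -17)
Function('r')(n, j) = Add(5, j) (Function('r')(n, j) = Add(j, Mul(-1, -5)) = Add(j, 5) = Add(5, j))
Function('E')(H) = 69 (Function('E')(H) = Add(3, 66) = 69)
Mul(Function('E')(-122), Function('r')(L, P)) = Mul(69, Add(5, -1)) = Mul(69, 4) = 276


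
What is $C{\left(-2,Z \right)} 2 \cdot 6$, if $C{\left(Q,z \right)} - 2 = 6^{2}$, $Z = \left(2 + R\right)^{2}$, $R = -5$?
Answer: $456$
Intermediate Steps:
$Z = 9$ ($Z = \left(2 - 5\right)^{2} = \left(-3\right)^{2} = 9$)
$C{\left(Q,z \right)} = 38$ ($C{\left(Q,z \right)} = 2 + 6^{2} = 2 + 36 = 38$)
$C{\left(-2,Z \right)} 2 \cdot 6 = 38 \cdot 2 \cdot 6 = 76 \cdot 6 = 456$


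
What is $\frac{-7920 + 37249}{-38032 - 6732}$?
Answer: $- \frac{29329}{44764} \approx -0.65519$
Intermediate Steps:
$\frac{-7920 + 37249}{-38032 - 6732} = \frac{29329}{-44764} = 29329 \left(- \frac{1}{44764}\right) = - \frac{29329}{44764}$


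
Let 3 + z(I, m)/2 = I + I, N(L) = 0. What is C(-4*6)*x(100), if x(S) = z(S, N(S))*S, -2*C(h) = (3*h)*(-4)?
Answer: -5673600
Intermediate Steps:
z(I, m) = -6 + 4*I (z(I, m) = -6 + 2*(I + I) = -6 + 2*(2*I) = -6 + 4*I)
C(h) = 6*h (C(h) = -3*h*(-4)/2 = -(-6)*h = 6*h)
x(S) = S*(-6 + 4*S) (x(S) = (-6 + 4*S)*S = S*(-6 + 4*S))
C(-4*6)*x(100) = (6*(-4*6))*(2*100*(-3 + 2*100)) = (6*(-24))*(2*100*(-3 + 200)) = -288*100*197 = -144*39400 = -5673600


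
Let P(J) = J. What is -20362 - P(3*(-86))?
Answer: -20104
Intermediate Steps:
-20362 - P(3*(-86)) = -20362 - 3*(-86) = -20362 - 1*(-258) = -20362 + 258 = -20104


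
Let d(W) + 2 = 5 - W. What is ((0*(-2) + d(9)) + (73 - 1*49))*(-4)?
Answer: -72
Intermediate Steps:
d(W) = 3 - W (d(W) = -2 + (5 - W) = 3 - W)
((0*(-2) + d(9)) + (73 - 1*49))*(-4) = ((0*(-2) + (3 - 1*9)) + (73 - 1*49))*(-4) = ((0 + (3 - 9)) + (73 - 49))*(-4) = ((0 - 6) + 24)*(-4) = (-6 + 24)*(-4) = 18*(-4) = -72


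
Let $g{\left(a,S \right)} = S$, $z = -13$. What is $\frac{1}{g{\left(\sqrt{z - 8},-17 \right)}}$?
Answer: $- \frac{1}{17} \approx -0.058824$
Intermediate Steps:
$\frac{1}{g{\left(\sqrt{z - 8},-17 \right)}} = \frac{1}{-17} = - \frac{1}{17}$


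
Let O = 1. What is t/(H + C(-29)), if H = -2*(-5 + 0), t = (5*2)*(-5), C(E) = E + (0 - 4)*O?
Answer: 50/23 ≈ 2.1739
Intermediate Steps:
C(E) = -4 + E (C(E) = E + (0 - 4)*1 = E - 4*1 = E - 4 = -4 + E)
t = -50 (t = 10*(-5) = -50)
H = 10 (H = -2*(-5) = 10)
t/(H + C(-29)) = -50/(10 + (-4 - 29)) = -50/(10 - 33) = -50/(-23) = -1/23*(-50) = 50/23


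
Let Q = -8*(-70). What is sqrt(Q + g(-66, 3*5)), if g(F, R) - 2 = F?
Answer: 4*sqrt(31) ≈ 22.271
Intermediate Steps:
g(F, R) = 2 + F
Q = 560
sqrt(Q + g(-66, 3*5)) = sqrt(560 + (2 - 66)) = sqrt(560 - 64) = sqrt(496) = 4*sqrt(31)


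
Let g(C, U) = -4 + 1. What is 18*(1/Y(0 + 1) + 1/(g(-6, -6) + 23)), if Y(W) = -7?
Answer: -117/70 ≈ -1.6714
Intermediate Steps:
g(C, U) = -3
18*(1/Y(0 + 1) + 1/(g(-6, -6) + 23)) = 18*(1/(-7) + 1/(-3 + 23)) = 18*(-⅐ + 1/20) = 18*(-13/140) = -117/70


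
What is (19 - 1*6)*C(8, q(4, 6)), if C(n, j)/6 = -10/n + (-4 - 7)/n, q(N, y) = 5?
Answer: -819/4 ≈ -204.75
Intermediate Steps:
C(n, j) = -126/n (C(n, j) = 6*(-10/n + (-4 - 7)/n) = 6*(-10/n - 11/n) = 6*(-21/n) = -126/n)
(19 - 1*6)*C(8, q(4, 6)) = (19 - 1*6)*(-126/8) = (19 - 6)*(-126*1/8) = 13*(-63/4) = -819/4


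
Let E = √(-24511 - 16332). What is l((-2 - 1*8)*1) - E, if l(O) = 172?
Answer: 172 - I*√40843 ≈ 172.0 - 202.1*I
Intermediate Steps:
E = I*√40843 (E = √(-40843) = I*√40843 ≈ 202.1*I)
l((-2 - 1*8)*1) - E = 172 - I*√40843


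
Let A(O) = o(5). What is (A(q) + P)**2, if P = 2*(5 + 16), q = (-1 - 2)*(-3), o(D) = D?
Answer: 2209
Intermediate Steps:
q = 9 (q = -3*(-3) = 9)
P = 42 (P = 2*21 = 42)
A(O) = 5
(A(q) + P)**2 = (5 + 42)**2 = 47**2 = 2209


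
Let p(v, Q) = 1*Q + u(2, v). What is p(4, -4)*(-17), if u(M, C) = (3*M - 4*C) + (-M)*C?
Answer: 374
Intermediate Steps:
u(M, C) = -4*C + 3*M - C*M (u(M, C) = (-4*C + 3*M) - C*M = -4*C + 3*M - C*M)
p(v, Q) = 6 + Q - 6*v (p(v, Q) = 1*Q + (-4*v + 3*2 - 1*v*2) = Q + (-4*v + 6 - 2*v) = Q + (6 - 6*v) = 6 + Q - 6*v)
p(4, -4)*(-17) = (6 - 4 - 6*4)*(-17) = (6 - 4 - 24)*(-17) = -22*(-17) = 374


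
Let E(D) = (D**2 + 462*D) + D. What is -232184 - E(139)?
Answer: -315862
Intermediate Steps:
E(D) = D**2 + 463*D
-232184 - E(139) = -232184 - 139*(463 + 139) = -232184 - 139*602 = -232184 - 1*83678 = -232184 - 83678 = -315862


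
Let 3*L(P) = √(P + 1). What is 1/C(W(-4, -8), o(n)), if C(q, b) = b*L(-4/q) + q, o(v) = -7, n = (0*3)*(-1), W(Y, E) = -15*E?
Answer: 32400/3886579 + 21*√870/3886579 ≈ 0.0084957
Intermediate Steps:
L(P) = √(1 + P)/3 (L(P) = √(P + 1)/3 = √(1 + P)/3)
n = 0 (n = 0*(-1) = 0)
C(q, b) = q + b*√(1 - 4/q)/3 (C(q, b) = b*(√(1 - 4/q)/3) + q = b*√(1 - 4/q)/3 + q = q + b*√(1 - 4/q)/3)
1/C(W(-4, -8), o(n)) = 1/(-15*(-8) + (⅓)*(-7)*√(1 - 4/((-15*(-8))))) = 1/(120 + (⅓)*(-7)*√(1 - 4/120)) = 1/(120 + (⅓)*(-7)*√(1 - 4*1/120)) = 1/(120 + (⅓)*(-7)*√(1 - 1/30)) = 1/(120 + (⅓)*(-7)*√(29/30)) = 1/(120 + (⅓)*(-7)*(√870/30)) = 1/(120 - 7*√870/90)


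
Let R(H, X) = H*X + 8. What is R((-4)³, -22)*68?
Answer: 96288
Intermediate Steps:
R(H, X) = 8 + H*X
R((-4)³, -22)*68 = (8 + (-4)³*(-22))*68 = (8 - 64*(-22))*68 = (8 + 1408)*68 = 1416*68 = 96288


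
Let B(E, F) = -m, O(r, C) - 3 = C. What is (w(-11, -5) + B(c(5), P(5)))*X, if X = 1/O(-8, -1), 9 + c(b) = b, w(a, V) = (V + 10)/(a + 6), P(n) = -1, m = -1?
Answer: 0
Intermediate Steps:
O(r, C) = 3 + C
w(a, V) = (10 + V)/(6 + a)
c(b) = -9 + b
B(E, F) = 1 (B(E, F) = -1*(-1) = 1)
X = ½ (X = 1/(3 - 1) = 1/2 = ½ ≈ 0.50000)
(w(-11, -5) + B(c(5), P(5)))*X = ((10 - 5)/(6 - 11) + 1)*(½) = (5/(-5) + 1)*(½) = (-⅕*5 + 1)*(½) = (-1 + 1)*(½) = 0*(½) = 0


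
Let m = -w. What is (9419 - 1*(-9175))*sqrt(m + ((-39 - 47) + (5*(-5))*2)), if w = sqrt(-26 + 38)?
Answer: 18594*sqrt(-136 - 2*sqrt(3)) ≈ 2.1959e+5*I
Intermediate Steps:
w = 2*sqrt(3) (w = sqrt(12) = 2*sqrt(3) ≈ 3.4641)
m = -2*sqrt(3) ≈ -3.4641
(9419 - 1*(-9175))*sqrt(m + ((-39 - 47) + (5*(-5))*2)) = (9419 - 1*(-9175))*sqrt(-2*sqrt(3) + ((-39 - 47) + (5*(-5))*2)) = (9419 + 9175)*sqrt(-2*sqrt(3) + (-86 - 25*2)) = 18594*sqrt(-2*sqrt(3) + (-86 - 50)) = 18594*sqrt(-2*sqrt(3) - 136) = 18594*sqrt(-136 - 2*sqrt(3))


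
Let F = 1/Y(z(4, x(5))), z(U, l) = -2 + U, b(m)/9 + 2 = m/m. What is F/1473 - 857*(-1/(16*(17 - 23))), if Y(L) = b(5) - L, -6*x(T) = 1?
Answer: -4628689/518496 ≈ -8.9271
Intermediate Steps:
b(m) = -9 (b(m) = -18 + 9*(m/m) = -18 + 9*1 = -18 + 9 = -9)
x(T) = -⅙ (x(T) = -⅙*1 = -⅙)
Y(L) = -9 - L
F = -1/11 (F = 1/(-9 - (-2 + 4)) = 1/(-9 - 1*2) = 1/(-9 - 2) = 1/(-11) = -1/11 ≈ -0.090909)
F/1473 - 857*(-1/(16*(17 - 23))) = -1/11/1473 - 857*(-1/(16*(17 - 23))) = -1/11*1/1473 - 857/((-16*(-6))) = -1/16203 - 857/96 = -4628689/518496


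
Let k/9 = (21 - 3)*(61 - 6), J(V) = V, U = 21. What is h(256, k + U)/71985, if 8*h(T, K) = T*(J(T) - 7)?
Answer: 2656/23995 ≈ 0.11069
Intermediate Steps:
k = 8910 (k = 9*((21 - 3)*(61 - 6)) = 9*(18*55) = 9*990 = 8910)
h(T, K) = T*(-7 + T)/8 (h(T, K) = (T*(T - 7))/8 = (T*(-7 + T))/8 = T*(-7 + T)/8)
h(256, k + U)/71985 = ((⅛)*256*(-7 + 256))/71985 = ((⅛)*256*249)*(1/71985) = 7968*(1/71985) = 2656/23995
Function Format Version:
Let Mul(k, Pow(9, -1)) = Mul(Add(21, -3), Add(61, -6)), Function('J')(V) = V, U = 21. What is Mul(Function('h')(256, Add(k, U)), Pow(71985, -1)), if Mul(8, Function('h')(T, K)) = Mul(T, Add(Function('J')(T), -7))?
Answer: Rational(2656, 23995) ≈ 0.11069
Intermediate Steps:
k = 8910 (k = Mul(9, Mul(Add(21, -3), Add(61, -6))) = Mul(9, Mul(18, 55)) = Mul(9, 990) = 8910)
Function('h')(T, K) = Mul(Rational(1, 8), T, Add(-7, T)) (Function('h')(T, K) = Mul(Rational(1, 8), Mul(T, Add(T, -7))) = Mul(Rational(1, 8), Mul(T, Add(-7, T))) = Mul(Rational(1, 8), T, Add(-7, T)))
Mul(Function('h')(256, Add(k, U)), Pow(71985, -1)) = Mul(Mul(Rational(1, 8), 256, Add(-7, 256)), Pow(71985, -1)) = Mul(Mul(Rational(1, 8), 256, 249), Rational(1, 71985)) = Mul(7968, Rational(1, 71985)) = Rational(2656, 23995)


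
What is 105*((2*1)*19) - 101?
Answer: 3889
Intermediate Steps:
105*((2*1)*19) - 101 = 105*(2*19) - 101 = 105*38 - 101 = 3990 - 101 = 3889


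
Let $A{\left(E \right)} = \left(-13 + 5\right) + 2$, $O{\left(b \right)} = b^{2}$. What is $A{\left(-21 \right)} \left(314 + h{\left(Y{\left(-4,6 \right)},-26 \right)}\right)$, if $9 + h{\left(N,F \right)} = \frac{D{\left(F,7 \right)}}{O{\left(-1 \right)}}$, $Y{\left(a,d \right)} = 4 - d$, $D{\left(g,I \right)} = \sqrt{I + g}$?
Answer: $-1830 - 6 i \sqrt{19} \approx -1830.0 - 26.153 i$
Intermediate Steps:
$A{\left(E \right)} = -6$ ($A{\left(E \right)} = -8 + 2 = -6$)
$h{\left(N,F \right)} = -9 + \sqrt{7 + F}$ ($h{\left(N,F \right)} = -9 + \frac{\sqrt{7 + F}}{\left(-1\right)^{2}} = -9 + \frac{\sqrt{7 + F}}{1} = -9 + \sqrt{7 + F} 1 = -9 + \sqrt{7 + F}$)
$A{\left(-21 \right)} \left(314 + h{\left(Y{\left(-4,6 \right)},-26 \right)}\right) = - 6 \left(314 - \left(9 - \sqrt{7 - 26}\right)\right) = - 6 \left(314 - \left(9 - \sqrt{-19}\right)\right) = - 6 \left(314 - \left(9 - i \sqrt{19}\right)\right) = - 6 \left(305 + i \sqrt{19}\right) = -1830 - 6 i \sqrt{19}$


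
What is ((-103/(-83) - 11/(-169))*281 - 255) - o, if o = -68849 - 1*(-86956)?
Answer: -252415854/14027 ≈ -17995.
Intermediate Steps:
o = 18107 (o = -68849 + 86956 = 18107)
((-103/(-83) - 11/(-169))*281 - 255) - o = ((-103/(-83) - 11/(-169))*281 - 255) - 1*18107 = ((-103*(-1/83) - 11*(-1/169))*281 - 255) - 18107 = ((103/83 + 11/169)*281 - 255) - 18107 = ((18320/14027)*281 - 255) - 18107 = (5147920/14027 - 255) - 18107 = 1571035/14027 - 18107 = -252415854/14027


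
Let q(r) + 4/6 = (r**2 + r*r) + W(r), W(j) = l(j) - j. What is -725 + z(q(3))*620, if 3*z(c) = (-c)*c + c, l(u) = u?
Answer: -1599335/27 ≈ -59235.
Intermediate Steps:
W(j) = 0 (W(j) = j - j = 0)
q(r) = -2/3 + 2*r**2 (q(r) = -2/3 + ((r**2 + r*r) + 0) = -2/3 + ((r**2 + r**2) + 0) = -2/3 + (2*r**2 + 0) = -2/3 + 2*r**2)
z(c) = -c**2/3 + c/3 (z(c) = ((-c)*c + c)/3 = (-c**2 + c)/3 = (c - c**2)/3 = -c**2/3 + c/3)
-725 + z(q(3))*620 = -725 + ((-2/3 + 2*3**2)*(1 - (-2/3 + 2*3**2))/3)*620 = -725 + ((-2/3 + 2*9)*(1 - (-2/3 + 2*9))/3)*620 = -725 + ((-2/3 + 18)*(1 - (-2/3 + 18))/3)*620 = -725 + ((1/3)*(52/3)*(1 - 1*52/3))*620 = -725 + ((1/3)*(52/3)*(1 - 52/3))*620 = -725 + ((1/3)*(52/3)*(-49/3))*620 = -725 - 2548/27*620 = -725 - 1579760/27 = -1599335/27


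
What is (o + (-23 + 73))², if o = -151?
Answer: 10201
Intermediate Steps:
(o + (-23 + 73))² = (-151 + (-23 + 73))² = (-151 + 50)² = (-101)² = 10201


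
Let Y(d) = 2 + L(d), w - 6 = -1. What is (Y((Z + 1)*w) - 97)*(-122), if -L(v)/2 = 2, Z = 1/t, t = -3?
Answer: 12078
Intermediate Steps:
w = 5 (w = 6 - 1 = 5)
Z = -⅓ (Z = 1/(-3) = -⅓ ≈ -0.33333)
L(v) = -4 (L(v) = -2*2 = -4)
Y(d) = -2 (Y(d) = 2 - 4 = -2)
(Y((Z + 1)*w) - 97)*(-122) = (-2 - 97)*(-122) = -99*(-122) = 12078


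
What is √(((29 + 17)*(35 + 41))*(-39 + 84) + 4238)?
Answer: √161558 ≈ 401.94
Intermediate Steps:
√(((29 + 17)*(35 + 41))*(-39 + 84) + 4238) = √((46*76)*45 + 4238) = √(3496*45 + 4238) = √(157320 + 4238) = √161558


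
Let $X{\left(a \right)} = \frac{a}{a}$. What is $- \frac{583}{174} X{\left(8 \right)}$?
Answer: $- \frac{583}{174} \approx -3.3506$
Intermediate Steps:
$X{\left(a \right)} = 1$
$- \frac{583}{174} X{\left(8 \right)} = - \frac{583}{174} \cdot 1 = \left(-583\right) \frac{1}{174} \cdot 1 = \left(- \frac{583}{174}\right) 1 = - \frac{583}{174}$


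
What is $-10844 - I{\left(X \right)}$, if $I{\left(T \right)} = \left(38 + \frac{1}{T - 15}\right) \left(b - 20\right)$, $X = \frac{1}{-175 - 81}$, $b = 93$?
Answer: $- \frac{52288050}{3841} \approx -13613.0$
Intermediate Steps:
$X = - \frac{1}{256}$ ($X = \frac{1}{-256} = - \frac{1}{256} \approx -0.0039063$)
$I{\left(T \right)} = 2774 + \frac{73}{-15 + T}$ ($I{\left(T \right)} = \left(38 + \frac{1}{T - 15}\right) \left(93 - 20\right) = \left(38 + \frac{1}{-15 + T}\right) 73 = 2774 + \frac{73}{-15 + T}$)
$-10844 - I{\left(X \right)} = -10844 - \frac{73 \left(-569 + 38 \left(- \frac{1}{256}\right)\right)}{-15 - \frac{1}{256}} = -10844 - \frac{73 \left(-569 - \frac{19}{128}\right)}{- \frac{3841}{256}} = -10844 - 73 \left(- \frac{256}{3841}\right) \left(- \frac{72851}{128}\right) = -10844 - \frac{10636246}{3841} = - \frac{52288050}{3841}$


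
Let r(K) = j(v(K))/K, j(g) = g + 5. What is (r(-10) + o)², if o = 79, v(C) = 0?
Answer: 24649/4 ≈ 6162.3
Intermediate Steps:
j(g) = 5 + g
r(K) = 5/K (r(K) = (5 + 0)/K = 5/K)
(r(-10) + o)² = (5/(-10) + 79)² = (5*(-⅒) + 79)² = (-½ + 79)² = (157/2)² = 24649/4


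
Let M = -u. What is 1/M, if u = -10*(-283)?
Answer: -1/2830 ≈ -0.00035336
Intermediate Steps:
u = 2830
M = -2830 (M = -1*2830 = -2830)
1/M = 1/(-2830) = -1/2830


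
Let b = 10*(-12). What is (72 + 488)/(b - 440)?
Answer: -1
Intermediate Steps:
b = -120
(72 + 488)/(b - 440) = (72 + 488)/(-120 - 440) = 560/(-560) = 560*(-1/560) = -1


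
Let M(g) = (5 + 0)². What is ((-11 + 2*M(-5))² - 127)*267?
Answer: 372198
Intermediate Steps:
M(g) = 25 (M(g) = 5² = 25)
((-11 + 2*M(-5))² - 127)*267 = ((-11 + 2*25)² - 127)*267 = ((-11 + 50)² - 127)*267 = (39² - 127)*267 = (1521 - 127)*267 = 1394*267 = 372198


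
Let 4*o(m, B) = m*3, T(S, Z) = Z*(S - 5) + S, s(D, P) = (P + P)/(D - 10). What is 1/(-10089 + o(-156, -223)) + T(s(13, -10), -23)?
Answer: 2670569/10206 ≈ 261.67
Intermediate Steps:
s(D, P) = 2*P/(-10 + D) (s(D, P) = (2*P)/(-10 + D) = 2*P/(-10 + D))
T(S, Z) = S + Z*(-5 + S) (T(S, Z) = Z*(-5 + S) + S = S + Z*(-5 + S))
o(m, B) = 3*m/4 (o(m, B) = (m*3)/4 = (3*m)/4 = 3*m/4)
1/(-10089 + o(-156, -223)) + T(s(13, -10), -23) = 1/(-10089 + (¾)*(-156)) + (2*(-10)/(-10 + 13) - 5*(-23) + (2*(-10)/(-10 + 13))*(-23)) = 1/(-10089 - 117) + (2*(-10)/3 + 115 + (2*(-10)/3)*(-23)) = 1/(-10206) + (2*(-10)*(⅓) + 115 + (2*(-10)*(⅓))*(-23)) = -1/10206 + (-20/3 + 115 - 20/3*(-23)) = -1/10206 + (-20/3 + 115 + 460/3) = -1/10206 + 785/3 = 2670569/10206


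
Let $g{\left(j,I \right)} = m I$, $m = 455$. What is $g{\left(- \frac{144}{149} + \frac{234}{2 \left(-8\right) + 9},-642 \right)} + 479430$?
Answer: $187320$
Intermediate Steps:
$g{\left(j,I \right)} = 455 I$
$g{\left(- \frac{144}{149} + \frac{234}{2 \left(-8\right) + 9},-642 \right)} + 479430 = 455 \left(-642\right) + 479430 = -292110 + 479430 = 187320$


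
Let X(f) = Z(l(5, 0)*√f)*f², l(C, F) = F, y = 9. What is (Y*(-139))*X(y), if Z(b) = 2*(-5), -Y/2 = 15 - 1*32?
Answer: 3828060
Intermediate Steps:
Y = 34 (Y = -2*(15 - 1*32) = -2*(15 - 32) = -2*(-17) = 34)
Z(b) = -10
X(f) = -10*f²
(Y*(-139))*X(y) = (34*(-139))*(-10*9²) = -(-47260)*81 = -4726*(-810) = 3828060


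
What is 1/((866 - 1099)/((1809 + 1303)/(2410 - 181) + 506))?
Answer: -1130986/519357 ≈ -2.1777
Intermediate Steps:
1/((866 - 1099)/((1809 + 1303)/(2410 - 181) + 506)) = 1/(-233/(3112/2229 + 506)) = 1/(-233/1130986/2229) = 1/(-233*2229/1130986) = 1/(-519357/1130986) = -1130986/519357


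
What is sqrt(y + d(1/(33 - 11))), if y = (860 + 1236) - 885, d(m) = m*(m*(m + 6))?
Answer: sqrt(283686942)/484 ≈ 34.800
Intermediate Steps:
d(m) = m**2*(6 + m) (d(m) = m*(m*(6 + m)) = m**2*(6 + m))
y = 1211 (y = 2096 - 885 = 1211)
sqrt(y + d(1/(33 - 11))) = sqrt(1211 + (1/(33 - 11))**2*(6 + 1/(33 - 11))) = sqrt(1211 + (1/22)**2*(6 + 1/22)) = sqrt(1211 + (1/484)*(133/22)) = sqrt(1211 + 133/10648) = sqrt(12894861/10648) = sqrt(283686942)/484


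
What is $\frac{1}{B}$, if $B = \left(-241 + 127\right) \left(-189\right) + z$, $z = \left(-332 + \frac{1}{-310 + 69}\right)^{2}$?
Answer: $\frac{58081}{7653493395} \approx 7.5888 \cdot 10^{-6}$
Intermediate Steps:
$z = \frac{6402080169}{58081}$ ($z = \left(-332 + \frac{1}{-241}\right)^{2} = \left(-332 - \frac{1}{241}\right)^{2} = \left(- \frac{80013}{241}\right)^{2} = \frac{6402080169}{58081} \approx 1.1023 \cdot 10^{5}$)
$B = \frac{7653493395}{58081}$ ($B = \left(-241 + 127\right) \left(-189\right) + \frac{6402080169}{58081} = \left(-114\right) \left(-189\right) + \frac{6402080169}{58081} = 21546 + \frac{6402080169}{58081} = \frac{7653493395}{58081} \approx 1.3177 \cdot 10^{5}$)
$\frac{1}{B} = \frac{1}{\frac{7653493395}{58081}} = \frac{58081}{7653493395}$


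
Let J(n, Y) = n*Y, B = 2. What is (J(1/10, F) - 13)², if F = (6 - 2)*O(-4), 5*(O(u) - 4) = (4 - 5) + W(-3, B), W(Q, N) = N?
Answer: 80089/625 ≈ 128.14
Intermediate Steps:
O(u) = 21/5 (O(u) = 4 + ((4 - 5) + 2)/5 = 4 + (-1 + 2)/5 = 4 + (⅕)*1 = 4 + ⅕ = 21/5)
F = 84/5 (F = (6 - 2)*(21/5) = 4*(21/5) = 84/5 ≈ 16.800)
J(n, Y) = Y*n
(J(1/10, F) - 13)² = ((84/5)/10 - 13)² = ((84/5)*(⅒) - 13)² = (42/25 - 13)² = (-283/25)² = 80089/625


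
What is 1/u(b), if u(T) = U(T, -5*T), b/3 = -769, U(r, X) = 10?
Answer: ⅒ ≈ 0.10000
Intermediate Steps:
b = -2307 (b = 3*(-769) = -2307)
u(T) = 10
1/u(b) = 1/10 = ⅒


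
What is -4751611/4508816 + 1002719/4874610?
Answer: -716968270231/845335367760 ≈ -0.84815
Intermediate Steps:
-4751611/4508816 + 1002719/4874610 = -716968270231/845335367760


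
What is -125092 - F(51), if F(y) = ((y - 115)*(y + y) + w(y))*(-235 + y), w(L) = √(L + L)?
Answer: -1326244 + 184*√102 ≈ -1.3244e+6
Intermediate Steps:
w(L) = √2*√L (w(L) = √(2*L) = √2*√L)
F(y) = (-235 + y)*(√2*√y + 2*y*(-115 + y)) (F(y) = ((y - 115)*(y + y) + √2*√y)*(-235 + y) = ((-115 + y)*(2*y) + √2*√y)*(-235 + y) = (2*y*(-115 + y) + √2*√y)*(-235 + y) = (√2*√y + 2*y*(-115 + y))*(-235 + y) = (-235 + y)*(√2*√y + 2*y*(-115 + y)))
-125092 - F(51) = -125092 - (-700*51² + 2*51³ + 54050*51 + √2*51^(3/2) - 235*√2*√51) = -125092 - (-700*2601 + 2*132651 + 2756550 + √2*(51*√51) - 235*√102) = -125092 - (-1820700 + 265302 + 2756550 + 51*√102 - 235*√102) = -125092 - (1201152 - 184*√102) = -125092 + (-1201152 + 184*√102) = -1326244 + 184*√102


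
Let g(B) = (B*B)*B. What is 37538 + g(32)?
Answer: 70306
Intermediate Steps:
g(B) = B**3 (g(B) = B**2*B = B**3)
37538 + g(32) = 37538 + 32**3 = 37538 + 32768 = 70306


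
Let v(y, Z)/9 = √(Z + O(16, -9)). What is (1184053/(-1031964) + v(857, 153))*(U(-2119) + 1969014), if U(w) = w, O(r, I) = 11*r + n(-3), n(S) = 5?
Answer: -2328907925435/1031964 + 17702055*√334 ≈ 3.2126e+8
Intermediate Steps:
O(r, I) = 5 + 11*r (O(r, I) = 11*r + 5 = 5 + 11*r)
v(y, Z) = 9*√(181 + Z) (v(y, Z) = 9*√(Z + (5 + 11*16)) = 9*√(Z + (5 + 176)) = 9*√(Z + 181) = 9*√(181 + Z))
(1184053/(-1031964) + v(857, 153))*(U(-2119) + 1969014) = (1184053/(-1031964) + 9*√(181 + 153))*(-2119 + 1969014) = (1184053*(-1/1031964) + 9*√334)*1966895 = (-1184053/1031964 + 9*√334)*1966895 = -2328907925435/1031964 + 17702055*√334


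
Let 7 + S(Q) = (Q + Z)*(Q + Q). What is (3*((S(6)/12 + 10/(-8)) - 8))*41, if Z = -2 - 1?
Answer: -1681/2 ≈ -840.50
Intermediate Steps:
Z = -3
S(Q) = -7 + 2*Q*(-3 + Q) (S(Q) = -7 + (Q - 3)*(Q + Q) = -7 + (-3 + Q)*(2*Q) = -7 + 2*Q*(-3 + Q))
(3*((S(6)/12 + 10/(-8)) - 8))*41 = (3*(((-7 - 6*6 + 2*6²)/12 + 10/(-8)) - 8))*41 = (3*(((-7 - 36 + 2*36)*(1/12) + 10*(-⅛)) - 8))*41 = (3*(((-7 - 36 + 72)*(1/12) - 5/4) - 8))*41 = (3*((29*(1/12) - 5/4) - 8))*41 = (3*((29/12 - 5/4) - 8))*41 = (3*(7/6 - 8))*41 = (3*(-41/6))*41 = -41/2*41 = -1681/2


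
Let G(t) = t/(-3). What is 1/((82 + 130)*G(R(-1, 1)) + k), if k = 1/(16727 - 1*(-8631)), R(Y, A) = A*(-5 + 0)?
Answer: 76074/26879483 ≈ 0.0028302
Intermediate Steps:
R(Y, A) = -5*A (R(Y, A) = A*(-5) = -5*A)
G(t) = -t/3 (G(t) = t*(-⅓) = -t/3)
k = 1/25358 (k = 1/(16727 + 8631) = 1/25358 ≈ 3.9435e-5)
1/((82 + 130)*G(R(-1, 1)) + k) = 1/((82 + 130)*(-(-5)/3) + 1/25358) = 1/(212*(-⅓*(-5)) + 1/25358) = 1/(212*(5/3) + 1/25358) = 1/(1060/3 + 1/25358) = 1/(26879483/76074) = 76074/26879483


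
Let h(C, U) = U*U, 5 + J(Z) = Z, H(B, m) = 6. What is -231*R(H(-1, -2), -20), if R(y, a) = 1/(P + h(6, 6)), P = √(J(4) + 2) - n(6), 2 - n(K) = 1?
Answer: -77/12 ≈ -6.4167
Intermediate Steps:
J(Z) = -5 + Z
n(K) = 1 (n(K) = 2 - 1*1 = 2 - 1 = 1)
h(C, U) = U²
P = 0 (P = √((-5 + 4) + 2) - 1*1 = √(-1 + 2) - 1 = √1 - 1 = 1 - 1 = 0)
R(y, a) = 1/36 (R(y, a) = 1/(0 + 6²) = 1/(0 + 36) = 1/36)
-231*R(H(-1, -2), -20) = -231*1/36 = -77/12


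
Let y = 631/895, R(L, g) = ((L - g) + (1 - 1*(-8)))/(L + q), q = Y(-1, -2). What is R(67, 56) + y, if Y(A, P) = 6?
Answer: 63963/65335 ≈ 0.97900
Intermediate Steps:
q = 6
R(L, g) = (9 + L - g)/(6 + L) (R(L, g) = ((L - g) + (1 - 1*(-8)))/(L + 6) = ((L - g) + (1 + 8))/(6 + L) = ((L - g) + 9)/(6 + L) = (9 + L - g)/(6 + L))
y = 631/895 (y = 631*(1/895) = 631/895 ≈ 0.70503)
R(67, 56) + y = (9 + 67 - 1*56)/(6 + 67) + 631/895 = (9 + 67 - 56)/73 + 631/895 = (1/73)*20 + 631/895 = 20/73 + 631/895 = 63963/65335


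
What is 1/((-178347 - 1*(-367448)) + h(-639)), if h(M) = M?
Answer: 1/188462 ≈ 5.3061e-6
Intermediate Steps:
1/((-178347 - 1*(-367448)) + h(-639)) = 1/((-178347 - 1*(-367448)) - 639) = 1/((-178347 + 367448) - 639) = 1/(189101 - 639) = 1/188462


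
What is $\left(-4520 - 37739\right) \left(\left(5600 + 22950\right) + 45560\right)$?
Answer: $-3131814490$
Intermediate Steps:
$\left(-4520 - 37739\right) \left(\left(5600 + 22950\right) + 45560\right) = - 42259 \left(28550 + 45560\right) = \left(-42259\right) 74110 = -3131814490$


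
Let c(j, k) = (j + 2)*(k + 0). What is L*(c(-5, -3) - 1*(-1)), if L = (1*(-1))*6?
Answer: -60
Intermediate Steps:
c(j, k) = k*(2 + j) (c(j, k) = (2 + j)*k = k*(2 + j))
L = -6 (L = -1*6 = -6)
L*(c(-5, -3) - 1*(-1)) = -6*(-3*(2 - 5) - 1*(-1)) = -6*(-3*(-3) + 1) = -6*(9 + 1) = -6*10 = -60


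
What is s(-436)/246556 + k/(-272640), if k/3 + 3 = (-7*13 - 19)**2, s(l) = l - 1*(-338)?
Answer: -747873543/5601752320 ≈ -0.13351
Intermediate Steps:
s(l) = 338 + l (s(l) = l + 338 = 338 + l)
k = 36291 (k = -9 + 3*(-7*13 - 19)**2 = -9 + 3*(-91 - 19)**2 = -9 + 3*(-110)**2 = -9 + 3*12100 = -9 + 36300 = 36291)
s(-436)/246556 + k/(-272640) = (338 - 436)/246556 + 36291/(-272640) = -98*1/246556 + 36291*(-1/272640) = -49/123278 - 12097/90880 = -747873543/5601752320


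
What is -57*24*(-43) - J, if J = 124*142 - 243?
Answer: 41459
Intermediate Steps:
J = 17365 (J = 17608 - 243 = 17365)
-57*24*(-43) - J = -57*24*(-43) - 1*17365 = -1368*(-43) - 17365 = 58824 - 17365 = 41459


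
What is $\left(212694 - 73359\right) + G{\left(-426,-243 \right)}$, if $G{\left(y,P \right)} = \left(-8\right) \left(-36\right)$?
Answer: $139623$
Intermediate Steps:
$G{\left(y,P \right)} = 288$
$\left(212694 - 73359\right) + G{\left(-426,-243 \right)} = \left(212694 - 73359\right) + 288 = 139335 + 288 = 139623$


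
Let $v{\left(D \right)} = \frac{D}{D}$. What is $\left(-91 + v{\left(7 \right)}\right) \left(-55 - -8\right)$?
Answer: $4230$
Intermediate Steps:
$v{\left(D \right)} = 1$
$\left(-91 + v{\left(7 \right)}\right) \left(-55 - -8\right) = \left(-91 + 1\right) \left(-55 - -8\right) = - 90 \left(-55 + 8\right) = \left(-90\right) \left(-47\right) = 4230$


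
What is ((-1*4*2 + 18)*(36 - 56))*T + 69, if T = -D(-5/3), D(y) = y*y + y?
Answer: 2621/9 ≈ 291.22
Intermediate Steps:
D(y) = y + y**2 (D(y) = y**2 + y = y + y**2)
T = -10/9 (T = -(-5/3)*(1 - 5/3) = -(-5*1/3)*(1 - 5*1/3) = -(-5)*(1 - 5/3)/3 = -(-5)*(-2)/(3*3) = -1*10/9 = -10/9 ≈ -1.1111)
((-1*4*2 + 18)*(36 - 56))*T + 69 = ((-1*4*2 + 18)*(36 - 56))*(-10/9) + 69 = ((-4*2 + 18)*(-20))*(-10/9) + 69 = ((-8 + 18)*(-20))*(-10/9) + 69 = (10*(-20))*(-10/9) + 69 = -200*(-10/9) + 69 = 2000/9 + 69 = 2621/9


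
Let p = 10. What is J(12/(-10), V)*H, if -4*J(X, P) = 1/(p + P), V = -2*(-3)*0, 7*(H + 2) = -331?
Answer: 69/56 ≈ 1.2321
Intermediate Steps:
H = -345/7 (H = -2 + (1/7)*(-331) = -2 - 331/7 = -345/7 ≈ -49.286)
V = 0 (V = 6*0 = 0)
J(X, P) = -1/(4*(10 + P))
J(12/(-10), V)*H = -1/(40 + 4*0)*(-345/7) = -1/(40 + 0)*(-345/7) = -1/40*(-345/7) = 69/56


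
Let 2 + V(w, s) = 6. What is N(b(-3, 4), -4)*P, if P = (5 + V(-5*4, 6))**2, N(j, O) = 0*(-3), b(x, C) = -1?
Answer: 0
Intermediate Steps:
V(w, s) = 4 (V(w, s) = -2 + 6 = 4)
N(j, O) = 0
P = 81 (P = (5 + 4)**2 = 9**2 = 81)
N(b(-3, 4), -4)*P = 0*81 = 0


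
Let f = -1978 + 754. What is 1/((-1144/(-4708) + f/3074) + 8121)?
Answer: 164459/1335546017 ≈ 0.00012314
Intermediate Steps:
f = -1224
1/((-1144/(-4708) + f/3074) + 8121) = 1/((-1144/(-4708) - 1224/3074) + 8121) = 1/((-1144*(-1/4708) - 1224*1/3074) + 8121) = 1/((26/107 - 612/1537) + 8121) = 1/(-25522/164459 + 8121) = 1/(1335546017/164459) = 164459/1335546017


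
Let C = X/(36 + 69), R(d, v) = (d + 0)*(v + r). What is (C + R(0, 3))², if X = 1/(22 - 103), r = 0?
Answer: 1/72335025 ≈ 1.3825e-8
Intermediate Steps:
R(d, v) = d*v (R(d, v) = (d + 0)*(v + 0) = d*v)
X = -1/81 (X = 1/(-81) = -1/81 ≈ -0.012346)
C = -1/8505 (C = -1/(81*(36 + 69)) = -1/81/105 = -1/81*1/105 = -1/8505 ≈ -0.00011758)
(C + R(0, 3))² = (-1/8505 + 0*3)² = (-1/8505 + 0)² = (-1/8505)² = 1/72335025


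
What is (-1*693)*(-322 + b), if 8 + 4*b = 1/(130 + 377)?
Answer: 151783401/676 ≈ 2.2453e+5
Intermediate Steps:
b = -4055/2028 (b = -2 + 1/(4*(130 + 377)) = -2 + (¼)/507 = -2 + (¼)*(1/507) = -2 + 1/2028 = -4055/2028 ≈ -1.9995)
(-1*693)*(-322 + b) = (-1*693)*(-322 - 4055/2028) = -693*(-657071/2028) = 151783401/676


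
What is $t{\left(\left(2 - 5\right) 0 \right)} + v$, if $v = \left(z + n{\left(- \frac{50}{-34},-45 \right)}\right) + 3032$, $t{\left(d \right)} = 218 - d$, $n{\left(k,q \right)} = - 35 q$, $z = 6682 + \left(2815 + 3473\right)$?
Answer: $17795$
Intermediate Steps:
$z = 12970$ ($z = 6682 + 6288 = 12970$)
$v = 17577$ ($v = \left(12970 - -1575\right) + 3032 = \left(12970 + 1575\right) + 3032 = 14545 + 3032 = 17577$)
$t{\left(\left(2 - 5\right) 0 \right)} + v = \left(218 - \left(2 - 5\right) 0\right) + 17577 = \left(218 - \left(-3\right) 0\right) + 17577 = \left(218 - 0\right) + 17577 = \left(218 + 0\right) + 17577 = 218 + 17577 = 17795$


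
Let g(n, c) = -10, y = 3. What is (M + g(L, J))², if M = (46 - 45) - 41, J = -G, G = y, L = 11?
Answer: 2500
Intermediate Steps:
G = 3
J = -3 (J = -1*3 = -3)
M = -40 (M = 1 - 41 = -40)
(M + g(L, J))² = (-40 - 10)² = (-50)² = 2500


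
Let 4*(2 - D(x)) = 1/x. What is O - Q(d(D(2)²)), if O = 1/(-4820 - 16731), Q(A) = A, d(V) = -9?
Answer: 193958/21551 ≈ 9.0000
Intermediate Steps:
D(x) = 2 - 1/(4*x)
O = -1/21551 (O = 1/(-21551) = -1/21551 ≈ -4.6402e-5)
O - Q(d(D(2)²)) = -1/21551 - 1*(-9) = -1/21551 + 9 = 193958/21551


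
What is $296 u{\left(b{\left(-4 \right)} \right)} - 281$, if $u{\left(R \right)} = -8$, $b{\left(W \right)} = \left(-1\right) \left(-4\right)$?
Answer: $-2649$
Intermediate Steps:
$b{\left(W \right)} = 4$
$296 u{\left(b{\left(-4 \right)} \right)} - 281 = 296 \left(-8\right) - 281 = -2368 - 281 = -2649$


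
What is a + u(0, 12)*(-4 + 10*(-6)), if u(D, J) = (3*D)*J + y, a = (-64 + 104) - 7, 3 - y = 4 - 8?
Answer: -415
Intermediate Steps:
y = 7 (y = 3 - (4 - 8) = 3 - 1*(-4) = 3 + 4 = 7)
a = 33 (a = 40 - 7 = 33)
u(D, J) = 7 + 3*D*J (u(D, J) = (3*D)*J + 7 = 3*D*J + 7 = 7 + 3*D*J)
a + u(0, 12)*(-4 + 10*(-6)) = 33 + (7 + 3*0*12)*(-4 + 10*(-6)) = 33 + (7 + 0)*(-4 - 60) = 33 + 7*(-64) = 33 - 448 = -415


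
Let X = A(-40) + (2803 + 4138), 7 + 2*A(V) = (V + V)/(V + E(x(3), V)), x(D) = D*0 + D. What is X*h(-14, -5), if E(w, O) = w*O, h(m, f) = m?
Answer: -194257/2 ≈ -97129.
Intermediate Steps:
x(D) = D (x(D) = 0 + D = D)
E(w, O) = O*w
A(V) = -13/4 (A(V) = -7/2 + ((V + V)/(V + V*3))/2 = -7/2 + ((2*V)/(V + 3*V))/2 = -7/2 + ((2*V)/((4*V)))/2 = -7/2 + ((2*V)*(1/(4*V)))/2 = -7/2 + (½)*(½) = -7/2 + ¼ = -13/4)
X = 27751/4 (X = -13/4 + (2803 + 4138) = -13/4 + 6941 = 27751/4 ≈ 6937.8)
X*h(-14, -5) = (27751/4)*(-14) = -194257/2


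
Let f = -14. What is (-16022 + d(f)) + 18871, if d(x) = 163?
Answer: 3012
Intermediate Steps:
(-16022 + d(f)) + 18871 = (-16022 + 163) + 18871 = -15859 + 18871 = 3012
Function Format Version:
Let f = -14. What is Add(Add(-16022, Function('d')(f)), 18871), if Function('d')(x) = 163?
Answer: 3012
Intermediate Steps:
Add(Add(-16022, Function('d')(f)), 18871) = Add(Add(-16022, 163), 18871) = Add(-15859, 18871) = 3012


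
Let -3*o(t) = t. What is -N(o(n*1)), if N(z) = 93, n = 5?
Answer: -93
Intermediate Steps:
o(t) = -t/3
-N(o(n*1)) = -1*93 = -93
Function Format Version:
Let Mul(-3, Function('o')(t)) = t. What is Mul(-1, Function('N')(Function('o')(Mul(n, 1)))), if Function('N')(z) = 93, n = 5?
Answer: -93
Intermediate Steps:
Function('o')(t) = Mul(Rational(-1, 3), t)
Mul(-1, Function('N')(Function('o')(Mul(n, 1)))) = Mul(-1, 93) = -93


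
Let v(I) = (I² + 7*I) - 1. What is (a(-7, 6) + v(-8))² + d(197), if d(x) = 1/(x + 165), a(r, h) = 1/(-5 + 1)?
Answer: 131957/2896 ≈ 45.565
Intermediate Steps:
a(r, h) = -¼ (a(r, h) = 1/(-4) = -¼)
d(x) = 1/(165 + x)
v(I) = -1 + I² + 7*I
(a(-7, 6) + v(-8))² + d(197) = (-¼ + (-1 + (-8)² + 7*(-8)))² + 1/(165 + 197) = (-¼ + (-1 + 64 - 56))² + 1/362 = (-¼ + 7)² + 1/362 = (27/4)² + 1/362 = 729/16 + 1/362 = 131957/2896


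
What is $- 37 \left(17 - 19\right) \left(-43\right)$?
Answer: $-3182$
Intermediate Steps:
$- 37 \left(17 - 19\right) \left(-43\right) = \left(-37\right) \left(-2\right) \left(-43\right) = 74 \left(-43\right) = -3182$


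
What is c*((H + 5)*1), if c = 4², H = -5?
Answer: 0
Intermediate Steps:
c = 16
c*((H + 5)*1) = 16*((-5 + 5)*1) = 16*(0*1) = 16*0 = 0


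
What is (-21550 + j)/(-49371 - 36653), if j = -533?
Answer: 22083/86024 ≈ 0.25671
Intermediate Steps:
(-21550 + j)/(-49371 - 36653) = (-21550 - 533)/(-49371 - 36653) = -22083/(-86024) = -22083*(-1/86024) = 22083/86024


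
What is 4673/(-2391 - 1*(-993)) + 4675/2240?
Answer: -393187/313152 ≈ -1.2556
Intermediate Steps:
4673/(-2391 - 1*(-993)) + 4675/2240 = 4673/(-2391 + 993) + 4675*(1/2240) = 4673/(-1398) + 935/448 = 4673*(-1/1398) + 935/448 = -4673/1398 + 935/448 = -393187/313152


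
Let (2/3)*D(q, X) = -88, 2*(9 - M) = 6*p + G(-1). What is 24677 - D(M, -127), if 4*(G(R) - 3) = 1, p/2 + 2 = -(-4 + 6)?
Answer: 24809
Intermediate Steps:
p = -8 (p = -4 + 2*(-(-4 + 6)) = -4 + 2*(-1*2) = -4 + 2*(-2) = -4 - 4 = -8)
G(R) = 13/4 (G(R) = 3 + (1/4)*1 = 3 + 1/4 = 13/4)
M = 251/8 (M = 9 - (6*(-8) + 13/4)/2 = 9 - (-48 + 13/4)/2 = 9 - 1/2*(-179/4) = 9 + 179/8 = 251/8 ≈ 31.375)
D(q, X) = -132 (D(q, X) = (3/2)*(-88) = -132)
24677 - D(M, -127) = 24677 - 1*(-132) = 24677 + 132 = 24809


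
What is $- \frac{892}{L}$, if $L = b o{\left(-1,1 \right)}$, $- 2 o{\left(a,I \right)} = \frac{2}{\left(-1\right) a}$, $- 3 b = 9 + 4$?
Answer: $- \frac{2676}{13} \approx -205.85$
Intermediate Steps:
$b = - \frac{13}{3}$ ($b = - \frac{9 + 4}{3} = \left(- \frac{1}{3}\right) 13 = - \frac{13}{3} \approx -4.3333$)
$o{\left(a,I \right)} = \frac{1}{a}$ ($o{\left(a,I \right)} = - \frac{2 \frac{1}{\left(-1\right) a}}{2} = - \frac{2 \left(- \frac{1}{a}\right)}{2} = - \frac{\left(-2\right) \frac{1}{a}}{2} = \frac{1}{a}$)
$L = \frac{13}{3}$ ($L = - \frac{13}{3 \left(-1\right)} = \left(- \frac{13}{3}\right) \left(-1\right) = \frac{13}{3} \approx 4.3333$)
$- \frac{892}{L} = - \frac{892}{\frac{13}{3}} = \left(-892\right) \frac{3}{13} = - \frac{2676}{13}$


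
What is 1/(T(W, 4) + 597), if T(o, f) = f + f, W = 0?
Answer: 1/605 ≈ 0.0016529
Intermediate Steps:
T(o, f) = 2*f
1/(T(W, 4) + 597) = 1/(2*4 + 597) = 1/(8 + 597) = 1/605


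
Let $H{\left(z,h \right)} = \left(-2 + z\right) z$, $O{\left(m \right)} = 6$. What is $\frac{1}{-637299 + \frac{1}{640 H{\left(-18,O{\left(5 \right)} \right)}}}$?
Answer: $- \frac{230400}{146833689599} \approx -1.5691 \cdot 10^{-6}$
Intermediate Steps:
$H{\left(z,h \right)} = z \left(-2 + z\right)$
$\frac{1}{-637299 + \frac{1}{640 H{\left(-18,O{\left(5 \right)} \right)}}} = \frac{1}{-637299 + \frac{1}{640 \left(- 18 \left(-2 - 18\right)\right)}} = \frac{1}{-637299 + \frac{1}{640 \left(\left(-18\right) \left(-20\right)\right)}} = \frac{1}{-637299 + \frac{1}{640 \cdot 360}} = \frac{1}{-637299 + \frac{1}{230400}} = \frac{1}{- \frac{146833689599}{230400}} = - \frac{230400}{146833689599}$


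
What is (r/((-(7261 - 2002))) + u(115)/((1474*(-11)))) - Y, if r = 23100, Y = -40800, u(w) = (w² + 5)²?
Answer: 426353336050/14211571 ≈ 30000.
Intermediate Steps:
u(w) = (5 + w²)²
(r/((-(7261 - 2002))) + u(115)/((1474*(-11)))) - Y = (23100/((-(7261 - 2002))) + (5 + 115²)²/((1474*(-11)))) - 1*(-40800) = (23100/((-1*5259)) + (5 + 13225)²/(-16214)) + 40800 = (23100/(-5259) + 13230²*(-1/16214)) + 40800 = (23100*(-1/5259) + 175032900*(-1/16214)) + 40800 = (-7700/1753 - 87516450/8107) + 40800 = -153478760750/14211571 + 40800 = 426353336050/14211571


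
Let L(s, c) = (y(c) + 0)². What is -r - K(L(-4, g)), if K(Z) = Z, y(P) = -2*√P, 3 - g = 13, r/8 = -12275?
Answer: 98240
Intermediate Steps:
r = -98200 (r = 8*(-12275) = -98200)
g = -10 (g = 3 - 1*13 = 3 - 13 = -10)
L(s, c) = 4*c (L(s, c) = (-2*√c + 0)² = (-2*√c)² = 4*c)
-r - K(L(-4, g)) = -1*(-98200) - 4*(-10) = 98200 - 1*(-40) = 98200 + 40 = 98240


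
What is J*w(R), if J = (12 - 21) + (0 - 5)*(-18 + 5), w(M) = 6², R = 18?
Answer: 2016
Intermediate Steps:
w(M) = 36
J = 56 (J = -9 - 5*(-13) = -9 + 65 = 56)
J*w(R) = 56*36 = 2016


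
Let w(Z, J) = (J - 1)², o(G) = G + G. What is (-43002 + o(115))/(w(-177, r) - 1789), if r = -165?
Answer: -42772/25767 ≈ -1.6600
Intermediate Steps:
o(G) = 2*G
w(Z, J) = (-1 + J)²
(-43002 + o(115))/(w(-177, r) - 1789) = (-43002 + 2*115)/((-1 - 165)² - 1789) = (-43002 + 230)/((-166)² - 1789) = -42772/(27556 - 1789) = -42772/25767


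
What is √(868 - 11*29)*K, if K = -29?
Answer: -87*√61 ≈ -679.49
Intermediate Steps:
√(868 - 11*29)*K = √(868 - 11*29)*(-29) = √(868 - 319)*(-29) = √549*(-29) = (3*√61)*(-29) = -87*√61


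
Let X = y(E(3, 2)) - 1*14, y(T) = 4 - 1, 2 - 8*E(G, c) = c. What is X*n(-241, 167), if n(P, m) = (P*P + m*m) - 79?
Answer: -944801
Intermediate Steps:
E(G, c) = ¼ - c/8
n(P, m) = -79 + P² + m² (n(P, m) = (P² + m²) - 79 = -79 + P² + m²)
y(T) = 3
X = -11 (X = 3 - 1*14 = 3 - 14 = -11)
X*n(-241, 167) = -11*(-79 + (-241)² + 167²) = -11*(-79 + 58081 + 27889) = -11*85891 = -944801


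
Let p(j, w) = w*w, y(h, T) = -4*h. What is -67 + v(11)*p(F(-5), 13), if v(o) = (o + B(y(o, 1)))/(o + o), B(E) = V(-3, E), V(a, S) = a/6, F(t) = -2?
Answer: 601/44 ≈ 13.659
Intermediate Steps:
V(a, S) = a/6 (V(a, S) = a*(1/6) = a/6)
B(E) = -1/2 (B(E) = (1/6)*(-3) = -1/2)
p(j, w) = w**2
v(o) = (-1/2 + o)/(2*o) (v(o) = (o - 1/2)/(o + o) = (-1/2 + o)/((2*o)) = (-1/2 + o)*(1/(2*o)) = (-1/2 + o)/(2*o))
-67 + v(11)*p(F(-5), 13) = -67 + ((1/4)*(-1 + 2*11)/11)*13**2 = -67 + ((1/4)*(1/11)*(-1 + 22))*169 = -67 + ((1/4)*(1/11)*21)*169 = -67 + (21/44)*169 = -67 + 3549/44 = 601/44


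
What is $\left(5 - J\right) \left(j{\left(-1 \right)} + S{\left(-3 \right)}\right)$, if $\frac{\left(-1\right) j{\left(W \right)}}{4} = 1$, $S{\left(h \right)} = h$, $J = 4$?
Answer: $-7$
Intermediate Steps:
$j{\left(W \right)} = -4$ ($j{\left(W \right)} = \left(-4\right) 1 = -4$)
$\left(5 - J\right) \left(j{\left(-1 \right)} + S{\left(-3 \right)}\right) = \left(5 - 4\right) \left(-4 - 3\right) = \left(5 - 4\right) \left(-7\right) = 1 \left(-7\right) = -7$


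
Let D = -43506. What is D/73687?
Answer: -43506/73687 ≈ -0.59042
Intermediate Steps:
D/73687 = -43506/73687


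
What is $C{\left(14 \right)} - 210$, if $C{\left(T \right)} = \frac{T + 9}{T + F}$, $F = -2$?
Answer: $- \frac{2497}{12} \approx -208.08$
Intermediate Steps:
$C{\left(T \right)} = \frac{9 + T}{-2 + T}$ ($C{\left(T \right)} = \frac{T + 9}{T - 2} = \frac{9 + T}{-2 + T}$)
$C{\left(14 \right)} - 210 = \frac{9 + 14}{-2 + 14} - 210 = \frac{1}{12} \cdot 23 - 210 = \frac{23}{12} - 210 = - \frac{2497}{12}$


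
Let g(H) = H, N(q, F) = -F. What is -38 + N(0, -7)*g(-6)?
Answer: -80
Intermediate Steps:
-38 + N(0, -7)*g(-6) = -38 - 1*(-7)*(-6) = -38 + 7*(-6) = -38 - 42 = -80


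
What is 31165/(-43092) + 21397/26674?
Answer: 45372157/574718004 ≈ 0.078947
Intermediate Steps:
31165/(-43092) + 21397/26674 = 31165*(-1/43092) + 21397*(1/26674) = -31165/43092 + 21397/26674 = 45372157/574718004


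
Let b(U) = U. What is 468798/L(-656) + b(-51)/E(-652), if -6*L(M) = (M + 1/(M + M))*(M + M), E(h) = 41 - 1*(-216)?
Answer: -23235783/6702817 ≈ -3.4666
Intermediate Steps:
E(h) = 257 (E(h) = 41 + 216 = 257)
L(M) = -M*(M + 1/(2*M))/3 (L(M) = -(M + 1/(M + M))*(M + M)/6 = -(M + 1/(2*M))*2*M/6 = -M*(M + 1/(2*M))/3)
468798/L(-656) + b(-51)/E(-652) = 468798/(-⅙ - ⅓*(-656)²) - 51/257 = 468798/(-⅙ - ⅓*430336) - 51*1/257 = 468798/(-⅙ - 430336/3) - 51/257 = 468798/(-286891/2) - 51/257 = 468798*(-2/286891) - 51/257 = -85236/26081 - 51/257 = -23235783/6702817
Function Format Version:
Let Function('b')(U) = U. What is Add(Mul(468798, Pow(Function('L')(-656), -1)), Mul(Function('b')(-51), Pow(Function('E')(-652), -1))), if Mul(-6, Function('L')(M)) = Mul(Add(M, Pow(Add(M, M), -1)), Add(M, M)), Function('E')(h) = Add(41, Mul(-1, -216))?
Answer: Rational(-23235783, 6702817) ≈ -3.4666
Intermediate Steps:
Function('E')(h) = 257 (Function('E')(h) = Add(41, 216) = 257)
Function('L')(M) = Mul(Rational(-1, 3), M, Add(M, Mul(Rational(1, 2), Pow(M, -1)))) (Function('L')(M) = Mul(Rational(-1, 6), Mul(Add(M, Pow(Add(M, M), -1)), Add(M, M))) = Mul(Rational(-1, 6), Mul(Add(M, Pow(Mul(2, M), -1)), Mul(2, M))) = Mul(Rational(-1, 6), Mul(Add(M, Mul(Rational(1, 2), Pow(M, -1))), Mul(2, M))) = Mul(Rational(-1, 6), Mul(2, M, Add(M, Mul(Rational(1, 2), Pow(M, -1))))) = Mul(Rational(-1, 3), M, Add(M, Mul(Rational(1, 2), Pow(M, -1)))))
Add(Mul(468798, Pow(Function('L')(-656), -1)), Mul(Function('b')(-51), Pow(Function('E')(-652), -1))) = Add(Mul(468798, Pow(Add(Rational(-1, 6), Mul(Rational(-1, 3), Pow(-656, 2))), -1)), Mul(-51, Pow(257, -1))) = Add(Mul(468798, Pow(Add(Rational(-1, 6), Mul(Rational(-1, 3), 430336)), -1)), Mul(-51, Rational(1, 257))) = Add(Mul(468798, Pow(Add(Rational(-1, 6), Rational(-430336, 3)), -1)), Rational(-51, 257)) = Add(Mul(468798, Pow(Rational(-286891, 2), -1)), Rational(-51, 257)) = Add(Mul(468798, Rational(-2, 286891)), Rational(-51, 257)) = Add(Rational(-85236, 26081), Rational(-51, 257)) = Rational(-23235783, 6702817)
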